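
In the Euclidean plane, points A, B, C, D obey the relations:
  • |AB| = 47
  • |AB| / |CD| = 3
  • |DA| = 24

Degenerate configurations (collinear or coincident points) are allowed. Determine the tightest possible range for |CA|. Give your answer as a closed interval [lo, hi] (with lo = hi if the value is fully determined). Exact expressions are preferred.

|AB| ∈ {47}
|AD| ∈ {24}
|CD| ∈ {47/3}
|BD| ∈ [23, 71]
|AC| ∈ [25/3, 119/3]
|BC| ∈ [22/3, 260/3]

|CA| ∈ [25/3, 119/3]  (≈ [8.3333, 39.6667])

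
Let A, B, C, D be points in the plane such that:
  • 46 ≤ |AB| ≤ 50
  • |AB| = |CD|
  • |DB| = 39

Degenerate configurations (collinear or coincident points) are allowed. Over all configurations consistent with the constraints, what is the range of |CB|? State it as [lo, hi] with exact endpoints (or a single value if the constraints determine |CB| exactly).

|CB| ∈ [7, 89]  (≈ [7.0000, 89.0000])

|AB| ∈ [46, 50]
|BD| ∈ {39}
|CD| ∈ [46, 50]
|AD| ∈ [7, 89]
|BC| ∈ [7, 89]
|AC| ∈ [0, 139]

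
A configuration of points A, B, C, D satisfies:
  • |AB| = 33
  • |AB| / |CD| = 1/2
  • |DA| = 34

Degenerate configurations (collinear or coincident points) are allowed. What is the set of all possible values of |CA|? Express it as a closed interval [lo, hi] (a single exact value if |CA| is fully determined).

|AB| ∈ {33}
|AD| ∈ {34}
|CD| ∈ {66}
|BD| ∈ [1, 67]
|AC| ∈ [32, 100]
|BC| ∈ [0, 133]

|CA| ∈ [32, 100]  (≈ [32.0000, 100.0000])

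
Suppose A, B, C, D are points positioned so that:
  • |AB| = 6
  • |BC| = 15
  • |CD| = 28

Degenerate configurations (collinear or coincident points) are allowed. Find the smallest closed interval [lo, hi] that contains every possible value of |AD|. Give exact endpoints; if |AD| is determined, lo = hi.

|AD| ∈ [7, 49]  (≈ [7.0000, 49.0000])

|AB| ∈ {6}
|BC| ∈ {15}
|CD| ∈ {28}
|AC| ∈ [9, 21]
|BD| ∈ [13, 43]
|AD| ∈ [7, 49]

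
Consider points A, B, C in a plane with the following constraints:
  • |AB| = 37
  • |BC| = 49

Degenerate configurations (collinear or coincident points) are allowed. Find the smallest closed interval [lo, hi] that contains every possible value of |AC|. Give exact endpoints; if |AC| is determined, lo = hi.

|AB| ∈ {37}
|BC| ∈ {49}
|AC| ∈ [12, 86]

|AC| ∈ [12, 86]  (≈ [12.0000, 86.0000])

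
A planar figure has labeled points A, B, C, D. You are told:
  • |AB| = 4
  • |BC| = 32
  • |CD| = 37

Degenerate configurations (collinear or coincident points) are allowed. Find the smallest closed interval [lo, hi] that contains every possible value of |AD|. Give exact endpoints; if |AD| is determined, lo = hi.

|AB| ∈ {4}
|BC| ∈ {32}
|CD| ∈ {37}
|AC| ∈ [28, 36]
|BD| ∈ [5, 69]
|AD| ∈ [1, 73]

|AD| ∈ [1, 73]  (≈ [1.0000, 73.0000])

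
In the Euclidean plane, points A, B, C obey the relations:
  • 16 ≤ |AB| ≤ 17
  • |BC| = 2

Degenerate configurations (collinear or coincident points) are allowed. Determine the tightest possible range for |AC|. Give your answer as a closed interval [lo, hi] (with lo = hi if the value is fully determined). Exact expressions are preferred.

|AC| ∈ [14, 19]  (≈ [14.0000, 19.0000])

|AB| ∈ [16, 17]
|BC| ∈ {2}
|AC| ∈ [14, 19]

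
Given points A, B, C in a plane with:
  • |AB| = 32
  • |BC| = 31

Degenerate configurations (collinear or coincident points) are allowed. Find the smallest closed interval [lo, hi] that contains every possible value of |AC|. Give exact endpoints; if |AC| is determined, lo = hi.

|AB| ∈ {32}
|BC| ∈ {31}
|AC| ∈ [1, 63]

|AC| ∈ [1, 63]  (≈ [1.0000, 63.0000])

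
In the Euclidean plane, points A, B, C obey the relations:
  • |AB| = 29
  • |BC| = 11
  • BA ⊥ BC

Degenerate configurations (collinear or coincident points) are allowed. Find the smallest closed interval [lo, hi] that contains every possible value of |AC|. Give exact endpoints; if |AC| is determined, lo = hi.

|AC| = √(962)  (≈ 31.0161)

|AB| ∈ {29}
|BC| ∈ {11}
|AC| ∈ {√(962)}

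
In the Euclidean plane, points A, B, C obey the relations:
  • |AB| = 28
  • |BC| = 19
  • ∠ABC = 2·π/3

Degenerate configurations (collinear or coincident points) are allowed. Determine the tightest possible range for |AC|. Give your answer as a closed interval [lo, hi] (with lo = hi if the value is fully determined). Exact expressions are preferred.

|AC| = √(1677)  (≈ 40.9512)

|AB| ∈ {28}
|BC| ∈ {19}
|AC| ∈ {√(1677)}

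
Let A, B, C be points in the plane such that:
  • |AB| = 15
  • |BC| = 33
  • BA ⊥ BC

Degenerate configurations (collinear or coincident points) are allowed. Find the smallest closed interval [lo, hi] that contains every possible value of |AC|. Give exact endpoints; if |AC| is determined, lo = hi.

|AC| = 3·√(146)  (≈ 36.2491)

|AB| ∈ {15}
|BC| ∈ {33}
|AC| ∈ {3·√(146)}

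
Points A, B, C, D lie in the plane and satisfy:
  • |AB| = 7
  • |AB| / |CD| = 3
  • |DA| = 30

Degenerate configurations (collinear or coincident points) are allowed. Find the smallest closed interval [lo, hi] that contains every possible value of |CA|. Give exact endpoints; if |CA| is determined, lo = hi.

|AB| ∈ {7}
|AD| ∈ {30}
|CD| ∈ {7/3}
|BD| ∈ [23, 37]
|AC| ∈ [83/3, 97/3]
|BC| ∈ [62/3, 118/3]

|CA| ∈ [83/3, 97/3]  (≈ [27.6667, 32.3333])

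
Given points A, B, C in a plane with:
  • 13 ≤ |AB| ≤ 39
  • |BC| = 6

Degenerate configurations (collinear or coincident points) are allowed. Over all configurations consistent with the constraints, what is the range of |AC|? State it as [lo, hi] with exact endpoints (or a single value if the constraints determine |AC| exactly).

|AB| ∈ [13, 39]
|BC| ∈ {6}
|AC| ∈ [7, 45]

|AC| ∈ [7, 45]  (≈ [7.0000, 45.0000])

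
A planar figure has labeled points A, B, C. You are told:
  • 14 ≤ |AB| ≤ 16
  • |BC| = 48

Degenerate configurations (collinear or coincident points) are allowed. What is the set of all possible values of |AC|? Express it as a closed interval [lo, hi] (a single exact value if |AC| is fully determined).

|AB| ∈ [14, 16]
|BC| ∈ {48}
|AC| ∈ [32, 64]

|AC| ∈ [32, 64]  (≈ [32.0000, 64.0000])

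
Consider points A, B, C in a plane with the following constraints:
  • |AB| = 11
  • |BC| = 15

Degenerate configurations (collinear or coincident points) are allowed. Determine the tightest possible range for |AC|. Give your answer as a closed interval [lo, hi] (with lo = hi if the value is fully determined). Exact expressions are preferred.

|AC| ∈ [4, 26]  (≈ [4.0000, 26.0000])

|AB| ∈ {11}
|BC| ∈ {15}
|AC| ∈ [4, 26]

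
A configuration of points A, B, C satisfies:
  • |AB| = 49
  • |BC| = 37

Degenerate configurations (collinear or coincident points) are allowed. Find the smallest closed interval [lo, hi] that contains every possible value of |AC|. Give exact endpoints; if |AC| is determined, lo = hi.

|AC| ∈ [12, 86]  (≈ [12.0000, 86.0000])

|AB| ∈ {49}
|BC| ∈ {37}
|AC| ∈ [12, 86]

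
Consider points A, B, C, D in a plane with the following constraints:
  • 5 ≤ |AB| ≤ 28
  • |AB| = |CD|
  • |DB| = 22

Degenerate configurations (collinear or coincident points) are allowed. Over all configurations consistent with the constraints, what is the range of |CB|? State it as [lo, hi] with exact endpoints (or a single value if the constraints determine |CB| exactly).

|AB| ∈ [5, 28]
|BD| ∈ {22}
|CD| ∈ [5, 28]
|AD| ∈ [0, 50]
|BC| ∈ [0, 50]
|AC| ∈ [0, 78]

|CB| ∈ [0, 50]  (≈ [0.0000, 50.0000])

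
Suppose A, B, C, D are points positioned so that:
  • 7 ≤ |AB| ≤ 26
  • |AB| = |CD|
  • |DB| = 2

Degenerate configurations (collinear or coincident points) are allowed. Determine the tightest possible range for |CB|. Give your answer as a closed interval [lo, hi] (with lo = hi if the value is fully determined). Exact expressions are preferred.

|AB| ∈ [7, 26]
|BD| ∈ {2}
|CD| ∈ [7, 26]
|AD| ∈ [5, 28]
|BC| ∈ [5, 28]
|AC| ∈ [0, 54]

|CB| ∈ [5, 28]  (≈ [5.0000, 28.0000])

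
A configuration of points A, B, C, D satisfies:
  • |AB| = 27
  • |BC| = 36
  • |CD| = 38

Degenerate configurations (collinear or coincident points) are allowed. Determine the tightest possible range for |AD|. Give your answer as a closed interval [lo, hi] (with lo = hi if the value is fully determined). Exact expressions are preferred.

|AD| ∈ [0, 101]  (≈ [0.0000, 101.0000])

|AB| ∈ {27}
|BC| ∈ {36}
|CD| ∈ {38}
|AC| ∈ [9, 63]
|BD| ∈ [2, 74]
|AD| ∈ [0, 101]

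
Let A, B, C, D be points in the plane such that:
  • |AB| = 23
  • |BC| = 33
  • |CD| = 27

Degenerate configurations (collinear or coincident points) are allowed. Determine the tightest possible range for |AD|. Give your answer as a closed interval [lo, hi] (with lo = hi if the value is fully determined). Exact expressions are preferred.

|AB| ∈ {23}
|BC| ∈ {33}
|CD| ∈ {27}
|AC| ∈ [10, 56]
|BD| ∈ [6, 60]
|AD| ∈ [0, 83]

|AD| ∈ [0, 83]  (≈ [0.0000, 83.0000])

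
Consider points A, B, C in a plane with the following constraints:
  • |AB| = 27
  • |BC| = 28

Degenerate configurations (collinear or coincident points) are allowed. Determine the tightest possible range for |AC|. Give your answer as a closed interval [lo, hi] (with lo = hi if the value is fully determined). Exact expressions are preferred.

|AC| ∈ [1, 55]  (≈ [1.0000, 55.0000])

|AB| ∈ {27}
|BC| ∈ {28}
|AC| ∈ [1, 55]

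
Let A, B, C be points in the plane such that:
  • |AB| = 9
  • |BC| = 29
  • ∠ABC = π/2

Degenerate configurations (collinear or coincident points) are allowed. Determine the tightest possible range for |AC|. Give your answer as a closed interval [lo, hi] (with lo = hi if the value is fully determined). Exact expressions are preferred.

|AC| = √(922)  (≈ 30.3645)

|AB| ∈ {9}
|BC| ∈ {29}
|AC| ∈ {√(922)}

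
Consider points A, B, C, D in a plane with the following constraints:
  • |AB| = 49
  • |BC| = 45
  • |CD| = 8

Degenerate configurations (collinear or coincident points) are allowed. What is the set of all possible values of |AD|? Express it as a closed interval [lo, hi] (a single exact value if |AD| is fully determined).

|AD| ∈ [0, 102]  (≈ [0.0000, 102.0000])

|AB| ∈ {49}
|BC| ∈ {45}
|CD| ∈ {8}
|AC| ∈ [4, 94]
|BD| ∈ [37, 53]
|AD| ∈ [0, 102]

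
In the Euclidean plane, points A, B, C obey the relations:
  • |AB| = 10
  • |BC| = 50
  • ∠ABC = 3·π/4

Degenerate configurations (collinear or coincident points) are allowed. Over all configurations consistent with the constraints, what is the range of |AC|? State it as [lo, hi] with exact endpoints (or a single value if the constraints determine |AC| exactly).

|AB| ∈ {10}
|BC| ∈ {50}
|AC| ∈ {10·√(5·√(2) + 26)}

|AC| = 10·√(5·√(2) + 26)  (≈ 57.5074)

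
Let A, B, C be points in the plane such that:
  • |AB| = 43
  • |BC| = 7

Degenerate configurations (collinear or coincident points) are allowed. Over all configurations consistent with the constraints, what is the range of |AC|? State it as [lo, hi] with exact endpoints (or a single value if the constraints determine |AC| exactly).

|AC| ∈ [36, 50]  (≈ [36.0000, 50.0000])

|AB| ∈ {43}
|BC| ∈ {7}
|AC| ∈ [36, 50]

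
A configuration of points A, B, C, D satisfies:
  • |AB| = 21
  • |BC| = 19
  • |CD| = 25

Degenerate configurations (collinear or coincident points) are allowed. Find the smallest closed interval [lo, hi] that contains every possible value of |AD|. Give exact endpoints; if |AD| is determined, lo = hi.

|AD| ∈ [0, 65]  (≈ [0.0000, 65.0000])

|AB| ∈ {21}
|BC| ∈ {19}
|CD| ∈ {25}
|AC| ∈ [2, 40]
|BD| ∈ [6, 44]
|AD| ∈ [0, 65]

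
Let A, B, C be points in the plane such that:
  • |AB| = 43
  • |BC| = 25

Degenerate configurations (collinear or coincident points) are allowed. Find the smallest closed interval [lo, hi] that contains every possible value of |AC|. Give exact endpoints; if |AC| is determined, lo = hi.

|AC| ∈ [18, 68]  (≈ [18.0000, 68.0000])

|AB| ∈ {43}
|BC| ∈ {25}
|AC| ∈ [18, 68]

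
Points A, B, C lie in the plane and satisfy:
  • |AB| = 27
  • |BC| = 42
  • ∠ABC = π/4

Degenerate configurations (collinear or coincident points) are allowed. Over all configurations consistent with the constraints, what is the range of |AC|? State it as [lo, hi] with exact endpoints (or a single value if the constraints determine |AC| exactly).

|AC| = 3·√(277 - 126·√(2))  (≈ 29.8208)

|AB| ∈ {27}
|BC| ∈ {42}
|AC| ∈ {3·√(277 - 126·√(2))}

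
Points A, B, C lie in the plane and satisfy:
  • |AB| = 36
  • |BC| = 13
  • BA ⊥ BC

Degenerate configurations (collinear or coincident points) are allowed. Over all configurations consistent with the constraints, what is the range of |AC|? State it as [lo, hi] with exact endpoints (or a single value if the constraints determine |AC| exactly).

|AB| ∈ {36}
|BC| ∈ {13}
|AC| ∈ {√(1465)}

|AC| = √(1465)  (≈ 38.2753)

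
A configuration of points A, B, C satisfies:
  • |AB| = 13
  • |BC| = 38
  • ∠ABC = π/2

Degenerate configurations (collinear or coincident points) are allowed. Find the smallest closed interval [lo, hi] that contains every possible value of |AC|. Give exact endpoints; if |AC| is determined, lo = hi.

|AB| ∈ {13}
|BC| ∈ {38}
|AC| ∈ {√(1613)}

|AC| = √(1613)  (≈ 40.1622)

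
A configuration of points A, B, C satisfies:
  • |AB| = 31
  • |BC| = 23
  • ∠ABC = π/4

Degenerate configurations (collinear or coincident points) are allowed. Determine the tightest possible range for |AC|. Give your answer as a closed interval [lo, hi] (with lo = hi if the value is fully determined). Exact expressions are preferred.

|AB| ∈ {31}
|BC| ∈ {23}
|AC| ∈ {√(1490 - 713·√(2))}

|AC| = √(1490 - 713·√(2))  (≈ 21.9469)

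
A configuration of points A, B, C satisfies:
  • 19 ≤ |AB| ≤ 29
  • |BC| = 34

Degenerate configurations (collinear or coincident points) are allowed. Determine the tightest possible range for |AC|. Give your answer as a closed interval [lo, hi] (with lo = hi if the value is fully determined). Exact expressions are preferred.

|AB| ∈ [19, 29]
|BC| ∈ {34}
|AC| ∈ [5, 63]

|AC| ∈ [5, 63]  (≈ [5.0000, 63.0000])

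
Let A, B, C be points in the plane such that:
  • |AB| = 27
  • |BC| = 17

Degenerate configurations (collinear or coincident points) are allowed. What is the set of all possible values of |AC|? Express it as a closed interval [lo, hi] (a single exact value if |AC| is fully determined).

|AB| ∈ {27}
|BC| ∈ {17}
|AC| ∈ [10, 44]

|AC| ∈ [10, 44]  (≈ [10.0000, 44.0000])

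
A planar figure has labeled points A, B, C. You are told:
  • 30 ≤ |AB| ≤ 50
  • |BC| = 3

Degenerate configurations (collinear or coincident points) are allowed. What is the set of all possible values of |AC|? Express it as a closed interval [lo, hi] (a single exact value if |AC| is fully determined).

|AB| ∈ [30, 50]
|BC| ∈ {3}
|AC| ∈ [27, 53]

|AC| ∈ [27, 53]  (≈ [27.0000, 53.0000])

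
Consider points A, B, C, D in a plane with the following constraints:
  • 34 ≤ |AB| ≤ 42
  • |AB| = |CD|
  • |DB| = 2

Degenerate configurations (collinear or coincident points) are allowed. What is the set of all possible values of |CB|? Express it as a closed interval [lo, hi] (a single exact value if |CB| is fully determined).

|AB| ∈ [34, 42]
|BD| ∈ {2}
|CD| ∈ [34, 42]
|AD| ∈ [32, 44]
|BC| ∈ [32, 44]
|AC| ∈ [0, 86]

|CB| ∈ [32, 44]  (≈ [32.0000, 44.0000])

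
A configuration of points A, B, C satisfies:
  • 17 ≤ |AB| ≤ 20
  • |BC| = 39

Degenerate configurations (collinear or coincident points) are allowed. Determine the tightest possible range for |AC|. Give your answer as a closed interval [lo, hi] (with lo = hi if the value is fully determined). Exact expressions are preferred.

|AC| ∈ [19, 59]  (≈ [19.0000, 59.0000])

|AB| ∈ [17, 20]
|BC| ∈ {39}
|AC| ∈ [19, 59]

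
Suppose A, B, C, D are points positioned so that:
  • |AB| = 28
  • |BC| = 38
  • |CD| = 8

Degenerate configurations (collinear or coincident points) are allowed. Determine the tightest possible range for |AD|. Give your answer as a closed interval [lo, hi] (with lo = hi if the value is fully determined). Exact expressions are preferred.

|AB| ∈ {28}
|BC| ∈ {38}
|CD| ∈ {8}
|AC| ∈ [10, 66]
|BD| ∈ [30, 46]
|AD| ∈ [2, 74]

|AD| ∈ [2, 74]  (≈ [2.0000, 74.0000])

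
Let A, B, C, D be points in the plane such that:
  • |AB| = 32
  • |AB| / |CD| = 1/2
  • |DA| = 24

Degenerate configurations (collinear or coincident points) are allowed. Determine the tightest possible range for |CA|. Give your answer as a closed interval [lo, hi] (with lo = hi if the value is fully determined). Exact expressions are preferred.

|AB| ∈ {32}
|AD| ∈ {24}
|CD| ∈ {64}
|BD| ∈ [8, 56]
|AC| ∈ [40, 88]
|BC| ∈ [8, 120]

|CA| ∈ [40, 88]  (≈ [40.0000, 88.0000])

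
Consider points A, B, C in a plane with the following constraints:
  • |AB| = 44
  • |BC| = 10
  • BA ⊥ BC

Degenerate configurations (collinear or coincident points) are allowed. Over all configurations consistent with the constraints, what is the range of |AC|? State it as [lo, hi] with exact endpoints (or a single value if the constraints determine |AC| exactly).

|AB| ∈ {44}
|BC| ∈ {10}
|AC| ∈ {2·√(509)}

|AC| = 2·√(509)  (≈ 45.1221)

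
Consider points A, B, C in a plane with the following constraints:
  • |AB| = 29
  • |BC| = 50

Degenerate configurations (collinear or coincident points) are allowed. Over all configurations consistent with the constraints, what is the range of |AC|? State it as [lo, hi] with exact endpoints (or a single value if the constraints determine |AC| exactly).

|AC| ∈ [21, 79]  (≈ [21.0000, 79.0000])

|AB| ∈ {29}
|BC| ∈ {50}
|AC| ∈ [21, 79]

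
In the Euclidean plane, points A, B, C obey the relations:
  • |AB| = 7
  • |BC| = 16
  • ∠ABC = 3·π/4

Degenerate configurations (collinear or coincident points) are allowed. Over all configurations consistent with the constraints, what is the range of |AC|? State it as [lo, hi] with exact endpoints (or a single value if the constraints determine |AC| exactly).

|AC| = √(112·√(2) + 305)  (≈ 21.5265)

|AB| ∈ {7}
|BC| ∈ {16}
|AC| ∈ {√(112·√(2) + 305)}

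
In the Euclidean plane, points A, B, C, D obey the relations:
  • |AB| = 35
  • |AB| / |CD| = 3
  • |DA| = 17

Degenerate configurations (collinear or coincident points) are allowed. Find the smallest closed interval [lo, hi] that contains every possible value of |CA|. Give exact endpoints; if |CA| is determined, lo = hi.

|AB| ∈ {35}
|AD| ∈ {17}
|CD| ∈ {35/3}
|BD| ∈ [18, 52]
|AC| ∈ [16/3, 86/3]
|BC| ∈ [19/3, 191/3]

|CA| ∈ [16/3, 86/3]  (≈ [5.3333, 28.6667])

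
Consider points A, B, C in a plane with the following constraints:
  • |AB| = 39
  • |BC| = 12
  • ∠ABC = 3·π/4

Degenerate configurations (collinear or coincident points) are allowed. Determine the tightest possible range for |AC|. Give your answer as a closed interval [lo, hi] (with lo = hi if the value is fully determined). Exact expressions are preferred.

|AC| = 3·√(52·√(2) + 185)  (≈ 48.2375)

|AB| ∈ {39}
|BC| ∈ {12}
|AC| ∈ {3·√(52·√(2) + 185)}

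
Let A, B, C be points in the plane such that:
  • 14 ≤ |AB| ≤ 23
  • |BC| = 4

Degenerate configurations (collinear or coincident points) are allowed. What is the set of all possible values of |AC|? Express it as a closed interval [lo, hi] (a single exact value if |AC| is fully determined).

|AC| ∈ [10, 27]  (≈ [10.0000, 27.0000])

|AB| ∈ [14, 23]
|BC| ∈ {4}
|AC| ∈ [10, 27]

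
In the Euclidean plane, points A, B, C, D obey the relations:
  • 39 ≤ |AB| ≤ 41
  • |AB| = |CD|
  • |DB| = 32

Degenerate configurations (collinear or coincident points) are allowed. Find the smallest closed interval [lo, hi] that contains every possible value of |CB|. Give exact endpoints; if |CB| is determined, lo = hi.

|CB| ∈ [7, 73]  (≈ [7.0000, 73.0000])

|AB| ∈ [39, 41]
|BD| ∈ {32}
|CD| ∈ [39, 41]
|AD| ∈ [7, 73]
|BC| ∈ [7, 73]
|AC| ∈ [0, 114]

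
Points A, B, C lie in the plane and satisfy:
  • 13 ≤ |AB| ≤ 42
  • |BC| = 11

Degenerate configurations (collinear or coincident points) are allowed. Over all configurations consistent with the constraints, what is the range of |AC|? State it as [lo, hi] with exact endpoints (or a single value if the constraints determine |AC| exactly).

|AB| ∈ [13, 42]
|BC| ∈ {11}
|AC| ∈ [2, 53]

|AC| ∈ [2, 53]  (≈ [2.0000, 53.0000])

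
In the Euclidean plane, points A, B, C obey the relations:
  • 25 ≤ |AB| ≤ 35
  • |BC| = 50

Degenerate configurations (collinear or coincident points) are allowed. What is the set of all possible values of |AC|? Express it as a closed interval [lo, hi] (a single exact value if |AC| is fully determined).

|AC| ∈ [15, 85]  (≈ [15.0000, 85.0000])

|AB| ∈ [25, 35]
|BC| ∈ {50}
|AC| ∈ [15, 85]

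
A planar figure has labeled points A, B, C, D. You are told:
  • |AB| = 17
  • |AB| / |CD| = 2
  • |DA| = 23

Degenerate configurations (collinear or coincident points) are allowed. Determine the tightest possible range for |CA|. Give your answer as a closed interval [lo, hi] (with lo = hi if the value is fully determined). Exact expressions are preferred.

|CA| ∈ [29/2, 63/2]  (≈ [14.5000, 31.5000])

|AB| ∈ {17}
|AD| ∈ {23}
|CD| ∈ {17/2}
|BD| ∈ [6, 40]
|AC| ∈ [29/2, 63/2]
|BC| ∈ [0, 97/2]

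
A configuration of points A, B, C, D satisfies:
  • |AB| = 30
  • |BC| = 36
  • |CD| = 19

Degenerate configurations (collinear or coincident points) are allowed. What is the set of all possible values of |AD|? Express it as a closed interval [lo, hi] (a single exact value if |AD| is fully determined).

|AB| ∈ {30}
|BC| ∈ {36}
|CD| ∈ {19}
|AC| ∈ [6, 66]
|BD| ∈ [17, 55]
|AD| ∈ [0, 85]

|AD| ∈ [0, 85]  (≈ [0.0000, 85.0000])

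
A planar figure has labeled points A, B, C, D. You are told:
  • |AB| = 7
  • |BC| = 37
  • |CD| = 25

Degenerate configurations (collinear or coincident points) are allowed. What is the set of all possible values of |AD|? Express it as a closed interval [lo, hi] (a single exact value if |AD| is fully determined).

|AB| ∈ {7}
|BC| ∈ {37}
|CD| ∈ {25}
|AC| ∈ [30, 44]
|BD| ∈ [12, 62]
|AD| ∈ [5, 69]

|AD| ∈ [5, 69]  (≈ [5.0000, 69.0000])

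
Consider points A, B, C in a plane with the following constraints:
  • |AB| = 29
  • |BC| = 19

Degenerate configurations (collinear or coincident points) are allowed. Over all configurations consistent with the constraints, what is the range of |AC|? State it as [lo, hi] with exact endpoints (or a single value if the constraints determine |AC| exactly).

|AB| ∈ {29}
|BC| ∈ {19}
|AC| ∈ [10, 48]

|AC| ∈ [10, 48]  (≈ [10.0000, 48.0000])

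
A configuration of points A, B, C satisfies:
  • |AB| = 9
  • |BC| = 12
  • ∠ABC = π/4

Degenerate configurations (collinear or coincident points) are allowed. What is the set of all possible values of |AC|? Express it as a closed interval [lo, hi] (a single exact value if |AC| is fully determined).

|AC| = 3·√(25 - 12·√(2))  (≈ 8.5009)

|AB| ∈ {9}
|BC| ∈ {12}
|AC| ∈ {3·√(25 - 12·√(2))}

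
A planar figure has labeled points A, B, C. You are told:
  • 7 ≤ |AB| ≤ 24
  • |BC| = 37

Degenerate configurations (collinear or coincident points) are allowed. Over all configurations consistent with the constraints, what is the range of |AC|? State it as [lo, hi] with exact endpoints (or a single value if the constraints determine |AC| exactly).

|AB| ∈ [7, 24]
|BC| ∈ {37}
|AC| ∈ [13, 61]

|AC| ∈ [13, 61]  (≈ [13.0000, 61.0000])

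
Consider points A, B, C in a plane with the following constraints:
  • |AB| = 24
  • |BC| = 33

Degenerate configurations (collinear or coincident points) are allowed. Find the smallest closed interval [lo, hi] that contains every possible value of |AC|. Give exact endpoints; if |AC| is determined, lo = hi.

|AC| ∈ [9, 57]  (≈ [9.0000, 57.0000])

|AB| ∈ {24}
|BC| ∈ {33}
|AC| ∈ [9, 57]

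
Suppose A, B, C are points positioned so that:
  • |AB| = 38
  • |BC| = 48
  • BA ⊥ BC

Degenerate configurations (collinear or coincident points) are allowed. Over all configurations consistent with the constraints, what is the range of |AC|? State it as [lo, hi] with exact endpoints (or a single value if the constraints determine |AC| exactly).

|AC| = 2·√(937)  (≈ 61.2209)

|AB| ∈ {38}
|BC| ∈ {48}
|AC| ∈ {2·√(937)}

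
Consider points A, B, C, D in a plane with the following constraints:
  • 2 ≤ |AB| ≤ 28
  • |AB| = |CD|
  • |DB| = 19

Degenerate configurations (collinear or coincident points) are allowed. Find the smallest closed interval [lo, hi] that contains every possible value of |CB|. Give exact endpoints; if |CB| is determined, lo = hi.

|CB| ∈ [0, 47]  (≈ [0.0000, 47.0000])

|AB| ∈ [2, 28]
|BD| ∈ {19}
|CD| ∈ [2, 28]
|AD| ∈ [0, 47]
|BC| ∈ [0, 47]
|AC| ∈ [0, 75]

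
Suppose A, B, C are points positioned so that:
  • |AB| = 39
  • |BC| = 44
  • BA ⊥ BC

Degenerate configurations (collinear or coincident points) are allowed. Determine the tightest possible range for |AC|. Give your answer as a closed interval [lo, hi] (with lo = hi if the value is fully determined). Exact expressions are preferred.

|AC| = √(3457)  (≈ 58.7963)

|AB| ∈ {39}
|BC| ∈ {44}
|AC| ∈ {√(3457)}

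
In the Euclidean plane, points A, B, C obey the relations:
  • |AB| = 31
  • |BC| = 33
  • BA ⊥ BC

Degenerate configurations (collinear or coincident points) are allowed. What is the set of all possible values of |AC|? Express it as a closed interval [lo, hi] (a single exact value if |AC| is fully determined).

|AB| ∈ {31}
|BC| ∈ {33}
|AC| ∈ {5·√(82)}

|AC| = 5·√(82)  (≈ 45.2769)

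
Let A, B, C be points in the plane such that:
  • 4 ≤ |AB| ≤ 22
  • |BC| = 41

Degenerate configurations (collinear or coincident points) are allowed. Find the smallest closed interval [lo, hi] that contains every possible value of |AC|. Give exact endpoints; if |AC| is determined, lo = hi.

|AC| ∈ [19, 63]  (≈ [19.0000, 63.0000])

|AB| ∈ [4, 22]
|BC| ∈ {41}
|AC| ∈ [19, 63]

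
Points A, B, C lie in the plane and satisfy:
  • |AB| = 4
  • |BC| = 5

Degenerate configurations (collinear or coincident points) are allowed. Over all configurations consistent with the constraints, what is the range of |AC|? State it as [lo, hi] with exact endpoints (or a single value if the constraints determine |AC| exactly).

|AB| ∈ {4}
|BC| ∈ {5}
|AC| ∈ [1, 9]

|AC| ∈ [1, 9]  (≈ [1.0000, 9.0000])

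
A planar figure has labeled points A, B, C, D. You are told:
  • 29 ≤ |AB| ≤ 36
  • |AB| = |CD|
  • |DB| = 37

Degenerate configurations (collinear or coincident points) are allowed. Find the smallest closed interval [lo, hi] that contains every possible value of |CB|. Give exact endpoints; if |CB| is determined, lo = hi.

|CB| ∈ [1, 73]  (≈ [1.0000, 73.0000])

|AB| ∈ [29, 36]
|BD| ∈ {37}
|CD| ∈ [29, 36]
|AD| ∈ [1, 73]
|BC| ∈ [1, 73]
|AC| ∈ [0, 109]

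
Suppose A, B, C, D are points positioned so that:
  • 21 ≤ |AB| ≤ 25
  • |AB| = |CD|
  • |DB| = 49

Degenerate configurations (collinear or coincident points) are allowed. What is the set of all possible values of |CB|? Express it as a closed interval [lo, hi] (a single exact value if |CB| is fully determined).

|AB| ∈ [21, 25]
|BD| ∈ {49}
|CD| ∈ [21, 25]
|AD| ∈ [24, 74]
|BC| ∈ [24, 74]
|AC| ∈ [0, 99]

|CB| ∈ [24, 74]  (≈ [24.0000, 74.0000])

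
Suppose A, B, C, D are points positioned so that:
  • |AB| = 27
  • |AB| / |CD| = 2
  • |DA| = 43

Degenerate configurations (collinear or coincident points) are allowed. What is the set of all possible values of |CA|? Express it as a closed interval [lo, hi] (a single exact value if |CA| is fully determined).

|AB| ∈ {27}
|AD| ∈ {43}
|CD| ∈ {27/2}
|BD| ∈ [16, 70]
|AC| ∈ [59/2, 113/2]
|BC| ∈ [5/2, 167/2]

|CA| ∈ [59/2, 113/2]  (≈ [29.5000, 56.5000])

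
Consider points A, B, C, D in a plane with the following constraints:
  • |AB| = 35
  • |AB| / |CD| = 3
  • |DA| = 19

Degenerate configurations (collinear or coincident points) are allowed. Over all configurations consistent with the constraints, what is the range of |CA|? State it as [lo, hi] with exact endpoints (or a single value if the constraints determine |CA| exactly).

|CA| ∈ [22/3, 92/3]  (≈ [7.3333, 30.6667])

|AB| ∈ {35}
|AD| ∈ {19}
|CD| ∈ {35/3}
|BD| ∈ [16, 54]
|AC| ∈ [22/3, 92/3]
|BC| ∈ [13/3, 197/3]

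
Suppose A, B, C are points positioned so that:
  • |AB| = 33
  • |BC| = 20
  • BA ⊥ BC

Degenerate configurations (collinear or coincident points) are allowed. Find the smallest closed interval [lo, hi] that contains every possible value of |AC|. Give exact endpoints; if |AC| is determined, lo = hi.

|AC| = √(1489)  (≈ 38.5876)

|AB| ∈ {33}
|BC| ∈ {20}
|AC| ∈ {√(1489)}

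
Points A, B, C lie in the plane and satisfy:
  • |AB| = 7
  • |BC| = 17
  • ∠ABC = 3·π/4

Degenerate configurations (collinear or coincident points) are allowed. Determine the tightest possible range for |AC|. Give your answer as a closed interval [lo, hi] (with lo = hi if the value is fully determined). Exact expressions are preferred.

|AC| = √(119·√(2) + 338)  (≈ 22.5009)

|AB| ∈ {7}
|BC| ∈ {17}
|AC| ∈ {√(119·√(2) + 338)}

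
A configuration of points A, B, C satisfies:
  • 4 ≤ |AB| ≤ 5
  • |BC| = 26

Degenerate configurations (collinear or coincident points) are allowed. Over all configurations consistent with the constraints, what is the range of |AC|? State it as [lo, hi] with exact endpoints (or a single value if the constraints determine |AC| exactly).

|AB| ∈ [4, 5]
|BC| ∈ {26}
|AC| ∈ [21, 31]

|AC| ∈ [21, 31]  (≈ [21.0000, 31.0000])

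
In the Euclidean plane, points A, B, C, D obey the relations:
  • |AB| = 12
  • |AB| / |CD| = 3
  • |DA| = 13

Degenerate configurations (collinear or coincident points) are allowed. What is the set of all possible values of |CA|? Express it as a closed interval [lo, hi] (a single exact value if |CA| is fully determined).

|CA| ∈ [9, 17]  (≈ [9.0000, 17.0000])

|AB| ∈ {12}
|AD| ∈ {13}
|CD| ∈ {4}
|BD| ∈ [1, 25]
|AC| ∈ [9, 17]
|BC| ∈ [0, 29]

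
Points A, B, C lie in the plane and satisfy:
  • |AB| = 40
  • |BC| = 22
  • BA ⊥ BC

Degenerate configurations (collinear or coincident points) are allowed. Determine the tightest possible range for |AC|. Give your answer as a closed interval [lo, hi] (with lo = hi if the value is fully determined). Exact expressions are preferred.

|AB| ∈ {40}
|BC| ∈ {22}
|AC| ∈ {2·√(521)}

|AC| = 2·√(521)  (≈ 45.6508)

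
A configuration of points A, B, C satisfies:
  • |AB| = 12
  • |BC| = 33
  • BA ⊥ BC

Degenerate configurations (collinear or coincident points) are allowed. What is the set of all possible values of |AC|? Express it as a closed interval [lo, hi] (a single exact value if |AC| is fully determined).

|AC| = 3·√(137)  (≈ 35.1141)

|AB| ∈ {12}
|BC| ∈ {33}
|AC| ∈ {3·√(137)}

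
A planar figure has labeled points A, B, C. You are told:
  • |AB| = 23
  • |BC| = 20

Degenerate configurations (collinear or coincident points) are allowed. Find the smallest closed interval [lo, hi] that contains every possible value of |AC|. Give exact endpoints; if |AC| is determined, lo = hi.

|AC| ∈ [3, 43]  (≈ [3.0000, 43.0000])

|AB| ∈ {23}
|BC| ∈ {20}
|AC| ∈ [3, 43]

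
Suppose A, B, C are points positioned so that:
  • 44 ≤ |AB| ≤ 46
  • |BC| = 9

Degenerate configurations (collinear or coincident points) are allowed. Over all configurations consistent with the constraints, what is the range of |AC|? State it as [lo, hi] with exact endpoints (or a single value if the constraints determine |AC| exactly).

|AB| ∈ [44, 46]
|BC| ∈ {9}
|AC| ∈ [35, 55]

|AC| ∈ [35, 55]  (≈ [35.0000, 55.0000])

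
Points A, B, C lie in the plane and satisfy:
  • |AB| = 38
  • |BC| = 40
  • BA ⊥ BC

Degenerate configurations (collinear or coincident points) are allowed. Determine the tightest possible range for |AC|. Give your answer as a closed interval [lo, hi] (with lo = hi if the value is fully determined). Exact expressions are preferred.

|AC| = 2·√(761)  (≈ 55.1725)

|AB| ∈ {38}
|BC| ∈ {40}
|AC| ∈ {2·√(761)}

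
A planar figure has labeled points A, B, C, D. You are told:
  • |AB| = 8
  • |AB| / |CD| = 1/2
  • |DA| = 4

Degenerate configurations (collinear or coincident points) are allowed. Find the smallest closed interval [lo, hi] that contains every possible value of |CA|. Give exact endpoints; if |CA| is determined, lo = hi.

|AB| ∈ {8}
|AD| ∈ {4}
|CD| ∈ {16}
|BD| ∈ [4, 12]
|AC| ∈ [12, 20]
|BC| ∈ [4, 28]

|CA| ∈ [12, 20]  (≈ [12.0000, 20.0000])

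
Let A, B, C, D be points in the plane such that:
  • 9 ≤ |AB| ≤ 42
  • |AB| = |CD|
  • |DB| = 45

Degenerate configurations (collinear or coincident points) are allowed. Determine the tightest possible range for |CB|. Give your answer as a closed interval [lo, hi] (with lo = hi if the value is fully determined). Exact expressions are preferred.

|AB| ∈ [9, 42]
|BD| ∈ {45}
|CD| ∈ [9, 42]
|AD| ∈ [3, 87]
|BC| ∈ [3, 87]
|AC| ∈ [0, 129]

|CB| ∈ [3, 87]  (≈ [3.0000, 87.0000])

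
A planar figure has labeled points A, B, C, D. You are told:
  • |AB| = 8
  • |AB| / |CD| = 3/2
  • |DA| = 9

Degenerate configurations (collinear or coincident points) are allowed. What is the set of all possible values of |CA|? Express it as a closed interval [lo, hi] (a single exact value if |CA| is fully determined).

|CA| ∈ [11/3, 43/3]  (≈ [3.6667, 14.3333])

|AB| ∈ {8}
|AD| ∈ {9}
|CD| ∈ {16/3}
|BD| ∈ [1, 17]
|AC| ∈ [11/3, 43/3]
|BC| ∈ [0, 67/3]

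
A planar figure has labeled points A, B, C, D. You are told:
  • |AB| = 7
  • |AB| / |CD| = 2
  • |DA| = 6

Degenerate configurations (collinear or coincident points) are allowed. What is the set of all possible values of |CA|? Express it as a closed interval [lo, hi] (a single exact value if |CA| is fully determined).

|CA| ∈ [5/2, 19/2]  (≈ [2.5000, 9.5000])

|AB| ∈ {7}
|AD| ∈ {6}
|CD| ∈ {7/2}
|BD| ∈ [1, 13]
|AC| ∈ [5/2, 19/2]
|BC| ∈ [0, 33/2]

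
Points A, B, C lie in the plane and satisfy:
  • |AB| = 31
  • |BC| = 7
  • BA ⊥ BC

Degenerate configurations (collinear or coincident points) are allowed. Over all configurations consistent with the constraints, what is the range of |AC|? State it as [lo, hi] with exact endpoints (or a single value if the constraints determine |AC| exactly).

|AC| = √(1010)  (≈ 31.7805)

|AB| ∈ {31}
|BC| ∈ {7}
|AC| ∈ {√(1010)}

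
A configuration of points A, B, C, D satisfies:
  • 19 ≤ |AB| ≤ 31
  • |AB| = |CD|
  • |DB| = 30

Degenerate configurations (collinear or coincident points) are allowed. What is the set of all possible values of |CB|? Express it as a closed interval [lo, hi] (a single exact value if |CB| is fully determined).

|AB| ∈ [19, 31]
|BD| ∈ {30}
|CD| ∈ [19, 31]
|AD| ∈ [0, 61]
|BC| ∈ [0, 61]
|AC| ∈ [0, 92]

|CB| ∈ [0, 61]  (≈ [0.0000, 61.0000])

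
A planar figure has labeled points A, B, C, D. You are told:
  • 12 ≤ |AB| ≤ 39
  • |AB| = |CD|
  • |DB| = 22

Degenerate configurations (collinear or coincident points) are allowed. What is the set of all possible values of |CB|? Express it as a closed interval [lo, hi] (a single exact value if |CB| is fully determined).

|AB| ∈ [12, 39]
|BD| ∈ {22}
|CD| ∈ [12, 39]
|AD| ∈ [0, 61]
|BC| ∈ [0, 61]
|AC| ∈ [0, 100]

|CB| ∈ [0, 61]  (≈ [0.0000, 61.0000])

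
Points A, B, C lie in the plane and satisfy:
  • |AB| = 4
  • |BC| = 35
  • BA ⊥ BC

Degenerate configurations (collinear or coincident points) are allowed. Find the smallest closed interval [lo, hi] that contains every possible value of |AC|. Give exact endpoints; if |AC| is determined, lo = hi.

|AC| = √(1241)  (≈ 35.2278)

|AB| ∈ {4}
|BC| ∈ {35}
|AC| ∈ {√(1241)}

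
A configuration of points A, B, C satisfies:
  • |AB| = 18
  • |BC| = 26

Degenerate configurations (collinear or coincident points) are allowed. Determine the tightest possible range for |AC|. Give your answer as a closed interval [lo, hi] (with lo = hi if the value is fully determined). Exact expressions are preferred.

|AB| ∈ {18}
|BC| ∈ {26}
|AC| ∈ [8, 44]

|AC| ∈ [8, 44]  (≈ [8.0000, 44.0000])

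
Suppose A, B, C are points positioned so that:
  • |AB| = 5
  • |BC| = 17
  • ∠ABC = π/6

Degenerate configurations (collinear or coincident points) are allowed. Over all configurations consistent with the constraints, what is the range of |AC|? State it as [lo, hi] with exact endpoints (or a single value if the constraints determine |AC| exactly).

|AC| = √(314 - 85·√(3))  (≈ 12.9142)

|AB| ∈ {5}
|BC| ∈ {17}
|AC| ∈ {√(314 - 85·√(3))}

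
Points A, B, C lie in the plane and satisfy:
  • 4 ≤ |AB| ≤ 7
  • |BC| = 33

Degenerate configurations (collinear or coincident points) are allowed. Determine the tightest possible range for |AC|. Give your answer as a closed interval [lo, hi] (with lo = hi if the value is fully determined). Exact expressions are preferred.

|AC| ∈ [26, 40]  (≈ [26.0000, 40.0000])

|AB| ∈ [4, 7]
|BC| ∈ {33}
|AC| ∈ [26, 40]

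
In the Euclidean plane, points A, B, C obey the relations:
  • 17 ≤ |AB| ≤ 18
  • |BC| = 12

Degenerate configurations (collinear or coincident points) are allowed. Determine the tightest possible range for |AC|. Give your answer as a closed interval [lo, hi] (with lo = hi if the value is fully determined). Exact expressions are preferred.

|AB| ∈ [17, 18]
|BC| ∈ {12}
|AC| ∈ [5, 30]

|AC| ∈ [5, 30]  (≈ [5.0000, 30.0000])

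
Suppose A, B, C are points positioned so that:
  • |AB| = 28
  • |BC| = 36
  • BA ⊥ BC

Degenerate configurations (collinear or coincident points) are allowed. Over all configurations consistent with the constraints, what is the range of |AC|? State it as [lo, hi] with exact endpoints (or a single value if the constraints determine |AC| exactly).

|AC| = 4·√(130)  (≈ 45.6070)

|AB| ∈ {28}
|BC| ∈ {36}
|AC| ∈ {4·√(130)}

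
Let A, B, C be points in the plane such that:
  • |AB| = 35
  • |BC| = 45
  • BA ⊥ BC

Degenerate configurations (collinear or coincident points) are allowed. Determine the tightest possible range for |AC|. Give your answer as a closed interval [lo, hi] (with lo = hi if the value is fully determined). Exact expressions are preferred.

|AC| = 5·√(130)  (≈ 57.0088)

|AB| ∈ {35}
|BC| ∈ {45}
|AC| ∈ {5·√(130)}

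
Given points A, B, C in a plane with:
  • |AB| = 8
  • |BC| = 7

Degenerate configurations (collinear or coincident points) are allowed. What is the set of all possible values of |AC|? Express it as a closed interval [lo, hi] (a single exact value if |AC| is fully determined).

|AB| ∈ {8}
|BC| ∈ {7}
|AC| ∈ [1, 15]

|AC| ∈ [1, 15]  (≈ [1.0000, 15.0000])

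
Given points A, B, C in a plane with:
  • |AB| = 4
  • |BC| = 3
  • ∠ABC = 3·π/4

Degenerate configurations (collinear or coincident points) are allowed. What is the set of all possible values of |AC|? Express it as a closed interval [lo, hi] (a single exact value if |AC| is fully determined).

|AB| ∈ {4}
|BC| ∈ {3}
|AC| ∈ {√(12·√(2) + 25)}

|AC| = √(12·√(2) + 25)  (≈ 6.4785)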